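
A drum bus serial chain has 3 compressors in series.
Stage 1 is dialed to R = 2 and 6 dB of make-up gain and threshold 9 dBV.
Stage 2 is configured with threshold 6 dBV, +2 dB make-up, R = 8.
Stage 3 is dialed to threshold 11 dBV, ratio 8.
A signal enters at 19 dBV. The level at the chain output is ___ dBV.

9.75 dBV

Stage 1: overshoot 10 dB → 10/2 = 5 dB → 14 dBV; +6 dB make-up → 20 dBV.
Stage 2: 14 dB above 6 dBV, reduced 8:1 to 1.75 dB above → 7.75 dBV; +2 dB make-up → 9.75 dBV.
Stage 3: below threshold (9.75 ≤ 11); passes unchanged; output 9.75 dBV.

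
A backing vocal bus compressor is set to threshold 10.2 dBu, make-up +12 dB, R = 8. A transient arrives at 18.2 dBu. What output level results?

23.2 dBu

The input is 8 dB above the 10.2 dBu threshold.
The 8 dB excess becomes 1 dB after 8:1 reduction.
Output = 10.2 + 1 = 11.2 dBu; make-up adds 12 dB, giving 23.2 dBu.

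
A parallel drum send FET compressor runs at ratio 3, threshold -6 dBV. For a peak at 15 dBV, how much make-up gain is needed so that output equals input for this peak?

14 dB

Without make-up, output = threshold + overshoot/3 = -6 + 7 = 1 dBV.
Gap to target: 14 dB.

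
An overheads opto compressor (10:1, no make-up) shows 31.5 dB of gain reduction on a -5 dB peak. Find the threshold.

-40 dB

Input is 35 dB above T (since output overshoot × R = input overshoot: (-36.5 − T)·10 = -5 − T gives T = -40 dB).
Check: -40 + (-5 − (-40))/10 = -40 + 3.5 = -36.5 dB. ✓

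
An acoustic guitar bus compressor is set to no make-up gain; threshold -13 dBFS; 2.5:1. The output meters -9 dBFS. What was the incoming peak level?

That's 4 dB above the -13 dBFS threshold.
Before 2.5:1 compression the overshoot was 4 × 2.5 = 10 dB, so input = -13 + 10 = -3 dBFS.

-3 dBFS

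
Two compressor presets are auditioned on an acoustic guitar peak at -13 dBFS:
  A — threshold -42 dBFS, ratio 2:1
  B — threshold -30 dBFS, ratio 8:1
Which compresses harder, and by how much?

A: GR = 29 − 29/2 = 14.5 dB.
B: GR = 17 − 17/8 = 14.875 dB.
B reduces 0.375 dB more.

B, by 0.375 dB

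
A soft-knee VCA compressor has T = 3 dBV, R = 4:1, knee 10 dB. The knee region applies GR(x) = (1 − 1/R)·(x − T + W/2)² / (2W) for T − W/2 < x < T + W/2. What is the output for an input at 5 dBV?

x − T + W/2 = 5 − 3 + 5 = 7.
GR = (1 − 1/4) × 7² / 20 = 0.75 × 49 / 20 = 1.8375 dB.
Output = 5 − 1.8375 = 3.1625 dBV.

3.1625 dBV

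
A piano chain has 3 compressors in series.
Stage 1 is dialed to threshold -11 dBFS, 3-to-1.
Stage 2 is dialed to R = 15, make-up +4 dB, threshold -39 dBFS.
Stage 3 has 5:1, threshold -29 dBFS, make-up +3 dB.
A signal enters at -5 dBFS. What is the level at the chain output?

Stage 1: overshoot 6 dB → 6/3 = 2 dB → -9 dBFS.
Stage 2: overshoot 30 dB → 30/15 = 2 dB → -37 dBFS; +4 dB make-up → -33 dBFS.
Stage 3: below threshold (-33 ≤ -29); passes unchanged; make-up brings it to -30 dBFS.

-30 dBFS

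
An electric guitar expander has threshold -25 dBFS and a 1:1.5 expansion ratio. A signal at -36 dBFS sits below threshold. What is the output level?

-41.5 dBFS

Undershoot = (-25) − (-36) = 11 dB.
At 1:1.5, that expands to 16.5 dB under threshold.
Output = -25 − 16.5 = -41.5 dBFS.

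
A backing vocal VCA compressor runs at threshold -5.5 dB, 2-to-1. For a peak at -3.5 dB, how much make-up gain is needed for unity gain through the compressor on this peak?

1 dB

Without make-up, output = threshold + overshoot/2 = -5.5 + 1 = -4.5 dB.
Gap to target: 1 dB.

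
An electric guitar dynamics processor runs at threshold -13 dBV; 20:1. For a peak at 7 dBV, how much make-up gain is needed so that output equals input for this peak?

Overshoot 20 dB → 20/20 = 1 dB after compression, so the compressed level is -13 + 1 = -12 dBV.
Make-up = target − compressed = 7 − (-12) = 19 dB.

19 dB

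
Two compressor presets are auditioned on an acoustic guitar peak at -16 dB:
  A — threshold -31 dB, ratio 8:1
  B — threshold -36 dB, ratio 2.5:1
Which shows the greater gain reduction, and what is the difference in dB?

A: GR = 15 − 15/8 = 13.125 dB.
B: GR = 20 − 20/2.5 = 12 dB.
Difference: 1.125 dB in favour of A.

A, by 1.125 dB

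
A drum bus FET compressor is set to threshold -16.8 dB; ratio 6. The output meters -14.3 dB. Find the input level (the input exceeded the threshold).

-1.8 dB

That's 2.5 dB above the -16.8 dB threshold.
Input overshoot = R × output overshoot = 15 dB → input = -16.8 + 15 = -1.8 dB.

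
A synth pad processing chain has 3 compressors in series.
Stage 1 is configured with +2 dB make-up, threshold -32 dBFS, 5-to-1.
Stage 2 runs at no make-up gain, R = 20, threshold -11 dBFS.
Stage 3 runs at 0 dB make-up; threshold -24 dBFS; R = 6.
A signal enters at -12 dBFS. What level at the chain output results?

-26 dBFS

Stage 1: -12 dBFS is 20 dB over -32 dBFS; at 5:1 that becomes 4 dB over, giving -28 dBFS; +2 dB make-up → -26 dBFS.
Stage 2: -26 dBFS is at or below the -11 dBFS threshold — no compression; output -26 dBFS.
Stage 3: -26 dBFS ≤ -24 dBFS, so stage 3 doesn't engage; output -26 dBFS.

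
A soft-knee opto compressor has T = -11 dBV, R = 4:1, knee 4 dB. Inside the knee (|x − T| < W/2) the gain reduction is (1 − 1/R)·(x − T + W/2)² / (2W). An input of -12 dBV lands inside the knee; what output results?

x − T + W/2 = -12 − (-11) + 2 = 1.
GR = (1 − 1/4) × 1² / 8 = 0.75 × 1 / 8 = 0.09375 dB.
Output = -12 − 0.09375 = -12.09375 dBV.

-12.09375 dBV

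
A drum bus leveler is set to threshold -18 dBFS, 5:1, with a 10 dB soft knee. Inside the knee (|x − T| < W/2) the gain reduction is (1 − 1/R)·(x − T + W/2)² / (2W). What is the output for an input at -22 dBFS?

x − T + W/2 = -22 − (-18) + 5 = 1.
GR = (1 − 1/5) × 1² / 20 = 0.8 × 1 / 20 = 0.04 dB.
Output = -22 − 0.04 = -22.04 dBFS.

-22.04 dBFS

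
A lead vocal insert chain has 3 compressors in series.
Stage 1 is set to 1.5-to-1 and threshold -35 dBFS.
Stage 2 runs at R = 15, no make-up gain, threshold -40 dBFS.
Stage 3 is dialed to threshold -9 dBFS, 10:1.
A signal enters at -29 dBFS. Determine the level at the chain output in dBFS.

Stage 1: 6 dB above -35 dBFS, reduced 1.5:1 to 4 dB above → -31 dBFS.
Stage 2: overshoot 9 dB → 9/15 = 0.6 dB → -39.4 dBFS.
Stage 3: below threshold (-39.4 ≤ -9); passes unchanged; output -39.4 dBFS.

-39.4 dBFS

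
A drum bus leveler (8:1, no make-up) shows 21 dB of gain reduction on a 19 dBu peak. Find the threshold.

-5 dBu

Gain reduction = 19 − (-2) = 21 dB; output overshoot = GR / (R − 1) = 21 / 7 = 3 dB.
Threshold = output − output overshoot = -2 − 3 = -5 dBu.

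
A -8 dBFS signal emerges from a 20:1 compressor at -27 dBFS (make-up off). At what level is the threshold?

-28 dBFS

Input is 20 dB above T (since output overshoot × R = input overshoot: (-27 − T)·20 = -8 − T gives T = -28 dBFS).
Check: -28 + (-8 − (-28))/20 = -28 + 1 = -27 dBFS. ✓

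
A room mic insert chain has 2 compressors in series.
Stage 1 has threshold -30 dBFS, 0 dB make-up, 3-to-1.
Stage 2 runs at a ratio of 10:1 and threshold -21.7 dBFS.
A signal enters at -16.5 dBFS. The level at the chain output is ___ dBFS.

Stage 1: overshoot 13.5 dB → 13.5/3 = 4.5 dB → -25.5 dBFS.
Stage 2: -25.5 dBFS ≤ -21.7 dBFS, so stage 2 doesn't engage; output -25.5 dBFS.

-25.5 dBFS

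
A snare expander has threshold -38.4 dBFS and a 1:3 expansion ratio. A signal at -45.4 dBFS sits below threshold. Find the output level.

Below threshold, a 1:3 expander applies gain = (3−1)×(T − x) of attenuation.
(3−1) × 7 = 14 dB, so output = -45.4 − 14 = -59.4 dBFS.

-59.4 dBFS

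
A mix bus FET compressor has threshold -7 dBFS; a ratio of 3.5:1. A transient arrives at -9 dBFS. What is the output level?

-9 dBFS

-9 dBFS is 2 dB below the -7 dBFS threshold, so no gain reduction is applied.
Output = input = -9 dBFS.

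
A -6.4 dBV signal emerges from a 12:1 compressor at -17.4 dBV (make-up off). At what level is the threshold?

Input is 12 dB above T (since output overshoot × R = input overshoot: (-17.4 − T)·12 = -6.4 − T gives T = -18.4 dBV).
Check: -18.4 + (-6.4 − (-18.4))/12 = -18.4 + 1 = -17.4 dBV. ✓

-18.4 dBV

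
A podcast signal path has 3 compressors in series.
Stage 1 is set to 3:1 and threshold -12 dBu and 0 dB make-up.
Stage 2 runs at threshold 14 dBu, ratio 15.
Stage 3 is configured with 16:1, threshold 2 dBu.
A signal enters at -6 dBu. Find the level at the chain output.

-10 dBu

Stage 1: 6 dB above -12 dBu, reduced 3:1 to 2 dB above → -10 dBu.
Stage 2: -10 dBu ≤ 14 dBu, so stage 2 doesn't engage; output -10 dBu.
Stage 3: -10 dBu is at or below the 2 dBu threshold — no compression; output -10 dBu.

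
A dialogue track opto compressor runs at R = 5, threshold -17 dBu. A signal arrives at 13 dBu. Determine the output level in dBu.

Overshoot: 13 − (-17) = 30 dB.
5:1 compression reduces that to 30/5 = 6 dB over.
Output = -17 + 6 = -11 dBu.

-11 dBu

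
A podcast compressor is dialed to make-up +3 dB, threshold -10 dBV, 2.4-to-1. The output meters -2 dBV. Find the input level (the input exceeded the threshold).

Remove make-up: -2 − 3 = -5 dBV.
The compressed level sits -5 − (-10) = 5 dB over threshold.
Undo the ratio: input overshoot = 5 × 2.4 = 12 dB, giving input = 2 dBV.

2 dBV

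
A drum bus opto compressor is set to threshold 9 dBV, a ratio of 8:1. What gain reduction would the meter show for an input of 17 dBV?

Overshoot = 17 − 9 = 8 dB.
A 8:1 ratio leaves 1 dB of that excess.
GR = overshoot in − overshoot out = 8 − 1 = 7 dB.

7 dB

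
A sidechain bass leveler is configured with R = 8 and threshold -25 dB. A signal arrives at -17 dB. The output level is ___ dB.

Overshoot: -17 − (-25) = 8 dB.
The 8 dB excess becomes 1 dB after 8:1 reduction.
That puts the output at -24 dB.

-24 dB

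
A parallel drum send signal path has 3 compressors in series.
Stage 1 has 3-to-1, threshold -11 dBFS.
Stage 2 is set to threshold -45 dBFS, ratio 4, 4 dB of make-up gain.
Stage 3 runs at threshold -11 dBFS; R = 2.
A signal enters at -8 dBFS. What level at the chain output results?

-32.25 dBFS

Stage 1: -8 dBFS is 3 dB over -11 dBFS; at 3:1 that becomes 1 dB over, giving -10 dBFS.
Stage 2: -10 dBFS is 35 dB over -45 dBFS; at 4:1 that becomes 8.75 dB over, giving -36.25 dBFS; +4 dB make-up → -32.25 dBFS.
Stage 3: below threshold (-32.25 ≤ -11); passes unchanged; output -32.25 dBFS.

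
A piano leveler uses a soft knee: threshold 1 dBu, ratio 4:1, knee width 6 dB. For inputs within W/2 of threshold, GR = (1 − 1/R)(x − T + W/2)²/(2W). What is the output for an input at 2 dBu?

x − T + W/2 = 2 − 1 + 3 = 4.
GR = (1 − 1/4) × 4² / 12 = 0.75 × 16 / 12 = 1 dB.
Output = 2 − 1 = 1 dBu.

1 dBu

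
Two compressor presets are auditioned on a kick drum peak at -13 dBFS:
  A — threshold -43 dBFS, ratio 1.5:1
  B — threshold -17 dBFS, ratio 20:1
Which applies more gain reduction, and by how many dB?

A: 30 dB over, compressed to 20 dB over, so 10 dB of GR.
B: 4 dB over, compressed to 0.2 dB over, so 3.8 dB of GR.
Difference: 6.2 dB in favour of A.

A, by 6.2 dB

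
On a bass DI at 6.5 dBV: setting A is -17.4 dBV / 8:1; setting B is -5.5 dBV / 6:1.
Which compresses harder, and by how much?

A: GR = 23.9 − 23.9/8 = 20.9125 dB.
B: GR = 12 − 12/6 = 10 dB.
A applies 10.9125 dB more gain reduction.

A, by 10.9125 dB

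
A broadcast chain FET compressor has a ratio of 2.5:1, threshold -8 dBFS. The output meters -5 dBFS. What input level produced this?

Post-compression overshoot = -5 − (-8) = 3 dB.
Before 2.5:1 compression the overshoot was 3 × 2.5 = 7.5 dB, so input = -8 + 7.5 = -0.5 dBFS.

-0.5 dBFS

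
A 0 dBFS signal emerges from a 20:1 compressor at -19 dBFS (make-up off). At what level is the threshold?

Gain reduction = 0 − (-19) = 19 dB; output overshoot = GR / (R − 1) = 19 / 19 = 1 dB.
Threshold = output − output overshoot = -19 − 1 = -20 dBFS.

-20 dBFS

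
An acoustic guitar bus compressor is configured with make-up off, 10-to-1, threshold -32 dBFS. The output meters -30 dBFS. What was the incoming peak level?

That's 2 dB above the -32 dBFS threshold.
Before 10:1 compression the overshoot was 2 × 10 = 20 dB, so input = -32 + 20 = -12 dBFS.

-12 dBFS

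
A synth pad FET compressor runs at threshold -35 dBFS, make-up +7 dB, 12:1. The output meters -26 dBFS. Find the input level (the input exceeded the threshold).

Remove make-up: -26 − 7 = -33 dBFS.
Post-compression overshoot = -33 − (-35) = 2 dB.
Before 12:1 compression the overshoot was 2 × 12 = 24 dB, so input = -35 + 24 = -11 dBFS.

-11 dBFS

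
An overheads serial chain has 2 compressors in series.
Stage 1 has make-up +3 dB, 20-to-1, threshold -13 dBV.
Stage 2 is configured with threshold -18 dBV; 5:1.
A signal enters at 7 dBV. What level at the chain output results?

-16.2 dBV

Stage 1: 20 dB above -13 dBV, reduced 20:1 to 1 dB above → -12 dBV; +3 dB make-up → -9 dBV.
Stage 2: overshoot 9 dB → 9/5 = 1.8 dB → -16.2 dBV.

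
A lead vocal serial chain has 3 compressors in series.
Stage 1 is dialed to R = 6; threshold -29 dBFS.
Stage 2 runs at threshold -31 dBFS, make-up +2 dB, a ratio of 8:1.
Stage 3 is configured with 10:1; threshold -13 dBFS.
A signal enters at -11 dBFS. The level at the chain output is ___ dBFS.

Stage 1: 18 dB above -29 dBFS, reduced 6:1 to 3 dB above → -26 dBFS.
Stage 2: 5 dB above -31 dBFS, reduced 8:1 to 0.625 dB above → -30.375 dBFS; +2 dB make-up → -28.375 dBFS.
Stage 3: -28.375 dBFS is at or below the -13 dBFS threshold — no compression; output -28.375 dBFS.

-28.375 dBFS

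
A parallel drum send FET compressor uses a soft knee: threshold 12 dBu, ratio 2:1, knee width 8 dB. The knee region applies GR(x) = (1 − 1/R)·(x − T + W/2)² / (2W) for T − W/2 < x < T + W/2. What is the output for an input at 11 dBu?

10.71875 dBu

x − T + W/2 = 11 − 12 + 4 = 3.
GR = (1 − 1/2) × 3² / 16 = 0.5 × 9 / 16 = 0.28125 dB.
Output = 11 − 0.28125 = 10.71875 dBu.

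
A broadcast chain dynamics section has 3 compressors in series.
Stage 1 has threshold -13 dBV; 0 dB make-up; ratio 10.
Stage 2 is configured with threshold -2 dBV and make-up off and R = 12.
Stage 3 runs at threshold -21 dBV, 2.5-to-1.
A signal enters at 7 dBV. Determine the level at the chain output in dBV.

-17 dBV

Stage 1: 20 dB above -13 dBV, reduced 10:1 to 2 dB above → -11 dBV.
Stage 2: -11 dBV ≤ -2 dBV, so stage 2 doesn't engage; output -11 dBV.
Stage 3: -11 dBV is 10 dB over -21 dBV; at 2.5:1 that becomes 4 dB over, giving -17 dBV.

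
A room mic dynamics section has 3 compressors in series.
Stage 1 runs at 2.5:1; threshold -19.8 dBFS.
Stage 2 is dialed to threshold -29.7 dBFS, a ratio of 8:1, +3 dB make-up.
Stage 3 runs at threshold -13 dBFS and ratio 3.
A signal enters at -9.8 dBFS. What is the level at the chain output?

-24.9625 dBFS

Stage 1: overshoot 10 dB → 10/2.5 = 4 dB → -15.8 dBFS.
Stage 2: -15.8 dBFS is 13.9 dB over -29.7 dBFS; at 8:1 that becomes 1.7375 dB over, giving -27.9625 dBFS; +3 dB make-up → -24.9625 dBFS.
Stage 3: -24.9625 dBFS is at or below the -13 dBFS threshold — no compression; output -24.9625 dBFS.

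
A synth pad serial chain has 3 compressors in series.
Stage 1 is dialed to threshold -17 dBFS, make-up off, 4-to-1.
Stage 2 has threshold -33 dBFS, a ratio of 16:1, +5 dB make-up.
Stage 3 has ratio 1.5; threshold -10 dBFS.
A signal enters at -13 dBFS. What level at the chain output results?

-26.9375 dBFS

Stage 1: overshoot 4 dB → 4/4 = 1 dB → -16 dBFS.
Stage 2: 17 dB above -33 dBFS, reduced 16:1 to 1.0625 dB above → -31.9375 dBFS; +5 dB make-up → -26.9375 dBFS.
Stage 3: -26.9375 dBFS ≤ -10 dBFS, so stage 3 doesn't engage; output -26.9375 dBFS.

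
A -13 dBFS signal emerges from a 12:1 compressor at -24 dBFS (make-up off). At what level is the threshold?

-25 dBFS

Input is 12 dB above T (since output overshoot × R = input overshoot: (-24 − T)·12 = -13 − T gives T = -25 dBFS).
Check: -25 + (-13 − (-25))/12 = -25 + 1 = -24 dBFS. ✓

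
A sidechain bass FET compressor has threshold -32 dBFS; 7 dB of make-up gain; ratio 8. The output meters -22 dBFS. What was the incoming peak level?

Remove make-up: -22 − 7 = -29 dBFS.
That's 3 dB above the -32 dBFS threshold.
Input overshoot = R × output overshoot = 24 dB → input = -32 + 24 = -8 dBFS.

-8 dBFS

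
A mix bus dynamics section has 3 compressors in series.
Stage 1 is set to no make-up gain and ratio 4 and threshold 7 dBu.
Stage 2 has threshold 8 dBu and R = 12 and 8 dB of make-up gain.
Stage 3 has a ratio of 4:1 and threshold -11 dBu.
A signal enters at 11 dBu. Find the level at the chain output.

-4.25 dBu

Stage 1: 11 dBu is 4 dB over 7 dBu; at 4:1 that becomes 1 dB over, giving 8 dBu.
Stage 2: below threshold (8 ≤ 8); passes unchanged; make-up brings it to 16 dBu.
Stage 3: 27 dB above -11 dBu, reduced 4:1 to 6.75 dB above → -4.25 dBu.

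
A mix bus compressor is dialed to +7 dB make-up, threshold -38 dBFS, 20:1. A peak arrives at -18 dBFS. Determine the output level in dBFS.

-18 dBFS sits 20 dB over threshold.
The 20 dB excess becomes 1 dB after 20:1 reduction.
Output = -38 + 1 = -37 dBFS; make-up adds 7 dB, giving -30 dBFS.

-30 dBFS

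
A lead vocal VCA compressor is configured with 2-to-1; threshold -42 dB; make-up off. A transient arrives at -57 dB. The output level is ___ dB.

-57 dB

-57 dB is 15 dB below the -42 dB threshold, so no gain reduction is applied.
Output = input = -57 dB.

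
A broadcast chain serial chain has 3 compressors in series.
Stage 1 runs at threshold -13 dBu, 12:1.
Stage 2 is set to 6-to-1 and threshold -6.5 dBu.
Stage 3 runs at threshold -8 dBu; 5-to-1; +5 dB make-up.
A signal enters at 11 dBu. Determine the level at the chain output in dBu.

Stage 1: 24 dB above -13 dBu, reduced 12:1 to 2 dB above → -11 dBu.
Stage 2: below threshold (-11 ≤ -6.5); passes unchanged; output -11 dBu.
Stage 3: -11 dBu is at or below the -8 dBu threshold — no compression; make-up brings it to -6 dBu.

-6 dBu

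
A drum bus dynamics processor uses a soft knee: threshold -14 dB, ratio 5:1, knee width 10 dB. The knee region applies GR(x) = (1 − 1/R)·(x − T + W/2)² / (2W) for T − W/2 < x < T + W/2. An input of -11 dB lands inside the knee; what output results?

-13.56 dB

x − T + W/2 = -11 − (-14) + 5 = 8.
GR = (1 − 1/5) × 8² / 20 = 0.8 × 64 / 20 = 2.56 dB.
Output = -11 − 2.56 = -13.56 dB.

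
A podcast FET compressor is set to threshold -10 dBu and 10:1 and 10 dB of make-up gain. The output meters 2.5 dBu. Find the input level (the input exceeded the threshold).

15 dBu

Stripping the +10 dB make-up gives -7.5 dBu at the gain stage.
Post-compression overshoot = -7.5 − (-10) = 2.5 dB.
Input overshoot = R × output overshoot = 25 dB → input = -10 + 25 = 15 dBu.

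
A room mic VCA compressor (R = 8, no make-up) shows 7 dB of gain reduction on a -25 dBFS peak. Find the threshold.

Gain reduction = -25 − (-32) = 7 dB; output overshoot = GR / (R − 1) = 7 / 7 = 1 dB.
Threshold = output − output overshoot = -32 − 1 = -33 dBFS.

-33 dBFS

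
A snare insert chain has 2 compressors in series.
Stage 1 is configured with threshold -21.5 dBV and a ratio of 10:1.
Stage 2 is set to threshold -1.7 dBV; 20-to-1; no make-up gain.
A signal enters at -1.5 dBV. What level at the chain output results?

Stage 1: 20 dB above -21.5 dBV, reduced 10:1 to 2 dB above → -19.5 dBV.
Stage 2: -19.5 dBV is at or below the -1.7 dBV threshold — no compression; output -19.5 dBV.

-19.5 dBV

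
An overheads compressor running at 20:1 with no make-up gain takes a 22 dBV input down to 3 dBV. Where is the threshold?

2 dBV

Input is 20 dB above T (since output overshoot × R = input overshoot: (3 − T)·20 = 22 − T gives T = 2 dBV).
Check: 2 + (22 − 2)/20 = 2 + 1 = 3 dBV. ✓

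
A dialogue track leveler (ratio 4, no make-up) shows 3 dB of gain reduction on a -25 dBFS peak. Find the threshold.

Gain reduction = -25 − (-28) = 3 dB; output overshoot = GR / (R − 1) = 3 / 3 = 1 dB.
Threshold = output − output overshoot = -28 − 1 = -29 dBFS.

-29 dBFS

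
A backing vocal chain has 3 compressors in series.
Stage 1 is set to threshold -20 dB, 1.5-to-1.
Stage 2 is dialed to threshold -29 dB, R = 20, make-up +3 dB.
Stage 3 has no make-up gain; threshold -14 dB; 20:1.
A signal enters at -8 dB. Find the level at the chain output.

Stage 1: overshoot 12 dB → 12/1.5 = 8 dB → -12 dB.
Stage 2: overshoot 17 dB → 17/20 = 0.85 dB → -28.15 dB; +3 dB make-up → -25.15 dB.
Stage 3: -25.15 dB is at or below the -14 dB threshold — no compression; output -25.15 dB.

-25.15 dB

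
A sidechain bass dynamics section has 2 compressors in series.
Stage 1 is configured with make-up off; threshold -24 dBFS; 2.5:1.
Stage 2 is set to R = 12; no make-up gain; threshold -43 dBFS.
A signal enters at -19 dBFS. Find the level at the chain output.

Stage 1: 5 dB above -24 dBFS, reduced 2.5:1 to 2 dB above → -22 dBFS.
Stage 2: -22 dBFS is 21 dB over -43 dBFS; at 12:1 that becomes 1.75 dB over, giving -41.25 dBFS.

-41.25 dBFS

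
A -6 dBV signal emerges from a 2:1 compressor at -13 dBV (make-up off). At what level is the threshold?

-20 dBV

Let T be the threshold. Output overshoot = (input overshoot)/R, so -13 − T = (-6 − T)/2.
2·(-13 − T) = -6 − T → 1·T = -26 − (-6) = -20.
T = -20/1 = -20 dBV.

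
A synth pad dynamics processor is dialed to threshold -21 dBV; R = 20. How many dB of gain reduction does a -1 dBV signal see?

-1 dBV exceeds the threshold by 20 dB.
After 20:1 compression the overshoot becomes 20/20 = 1 dB.
GR = overshoot in − overshoot out = 20 − 1 = 19 dB.

19 dB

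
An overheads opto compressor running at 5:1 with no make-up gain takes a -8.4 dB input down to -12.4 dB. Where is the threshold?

Input is 5 dB above T (since output overshoot × R = input overshoot: (-12.4 − T)·5 = -8.4 − T gives T = -13.4 dB).
Check: -13.4 + (-8.4 − (-13.4))/5 = -13.4 + 1 = -12.4 dB. ✓

-13.4 dB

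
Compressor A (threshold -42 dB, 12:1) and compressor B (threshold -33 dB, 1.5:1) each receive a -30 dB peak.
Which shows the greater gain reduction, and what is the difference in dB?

A, by 10 dB

A: 12 dB over, compressed to 1 dB over, so 11 dB of GR.
B: 3 dB over, compressed to 2 dB over, so 1 dB of GR.
Difference: 10 dB in favour of A.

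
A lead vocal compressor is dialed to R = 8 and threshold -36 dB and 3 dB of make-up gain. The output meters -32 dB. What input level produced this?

Before make-up, the level was -32 − 3 = -35 dB.
That's 1 dB above the -36 dB threshold.
Before 8:1 compression the overshoot was 1 × 8 = 8 dB, so input = -36 + 8 = -28 dB.

-28 dB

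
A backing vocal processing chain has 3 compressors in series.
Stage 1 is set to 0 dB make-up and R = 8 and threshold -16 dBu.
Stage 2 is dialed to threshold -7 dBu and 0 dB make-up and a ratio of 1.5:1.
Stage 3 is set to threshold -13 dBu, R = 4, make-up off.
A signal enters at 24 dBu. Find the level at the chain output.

-12.5 dBu

Stage 1: overshoot 40 dB → 40/8 = 5 dB → -11 dBu.
Stage 2: below threshold (-11 ≤ -7); passes unchanged; output -11 dBu.
Stage 3: overshoot 2 dB → 2/4 = 0.5 dB → -12.5 dBu.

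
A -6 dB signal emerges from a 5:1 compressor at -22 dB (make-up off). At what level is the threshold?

-26 dB

Input is 20 dB above T (since output overshoot × R = input overshoot: (-22 − T)·5 = -6 − T gives T = -26 dB).
Check: -26 + (-6 − (-26))/5 = -26 + 4 = -22 dB. ✓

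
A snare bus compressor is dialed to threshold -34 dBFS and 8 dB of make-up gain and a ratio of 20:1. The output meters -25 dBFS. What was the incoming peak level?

Before make-up, the level was -25 − 8 = -33 dBFS.
The compressed level sits -33 − (-34) = 1 dB over threshold.
Undo the ratio: input overshoot = 1 × 20 = 20 dB, giving input = -14 dBFS.

-14 dBFS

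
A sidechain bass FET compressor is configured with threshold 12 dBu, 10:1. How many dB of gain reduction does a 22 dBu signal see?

9 dB

The signal is 10 dB above threshold.
At 10:1, output sits 10/10 = 1 dB above threshold.
Gain reduction = 10 − 1 = 9 dB.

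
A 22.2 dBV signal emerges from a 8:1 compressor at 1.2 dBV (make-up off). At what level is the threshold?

Let T be the threshold. Output overshoot = (input overshoot)/R, so 1.2 − T = (22.2 − T)/8.
8·(1.2 − T) = 22.2 − T → 7·T = 9.6 − 22.2 = -12.6.
T = -12.6/7 = -1.8 dBV.

-1.8 dBV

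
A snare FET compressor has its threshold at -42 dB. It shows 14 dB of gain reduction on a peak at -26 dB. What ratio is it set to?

8:1

Input overshoot = -26 − (-42) = 16 dB.
Output overshoot = 16 − 14 = 2 dB.
Ratio = input overshoot / output overshoot = 16 / 2 = 8.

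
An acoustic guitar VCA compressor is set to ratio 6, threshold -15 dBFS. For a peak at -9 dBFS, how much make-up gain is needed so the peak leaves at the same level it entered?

5 dB

The peak compresses to -15 + 6/6 = -14 dBFS.
To reach -9 dBFS requires -9 − (-14) = 5 dB of make-up.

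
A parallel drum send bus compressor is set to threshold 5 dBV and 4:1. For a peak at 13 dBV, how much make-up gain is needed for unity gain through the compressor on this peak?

6 dB

Without make-up, output = threshold + overshoot/4 = 5 + 2 = 7 dBV.
Gap to target: 6 dB.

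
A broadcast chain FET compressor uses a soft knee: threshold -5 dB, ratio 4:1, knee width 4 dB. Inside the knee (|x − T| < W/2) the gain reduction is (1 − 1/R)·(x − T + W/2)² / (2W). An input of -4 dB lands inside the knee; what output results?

-4.84375 dB

x − T + W/2 = -4 − (-5) + 2 = 3.
GR = (1 − 1/4) × 3² / 8 = 0.75 × 9 / 8 = 0.84375 dB.
Output = -4 − 0.84375 = -4.84375 dB.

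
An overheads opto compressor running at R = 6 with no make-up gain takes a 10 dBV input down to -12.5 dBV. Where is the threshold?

-17 dBV

Gain reduction = 10 − (-12.5) = 22.5 dB; output overshoot = GR / (R − 1) = 22.5 / 5 = 4.5 dB.
Threshold = output − output overshoot = -12.5 − 4.5 = -17 dBV.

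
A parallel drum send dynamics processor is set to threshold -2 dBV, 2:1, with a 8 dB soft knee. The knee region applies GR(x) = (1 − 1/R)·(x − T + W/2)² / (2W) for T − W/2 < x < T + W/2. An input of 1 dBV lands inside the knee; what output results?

-0.53125 dBV

x − T + W/2 = 1 − (-2) + 4 = 7.
GR = (1 − 1/2) × 7² / 16 = 0.5 × 49 / 16 = 1.53125 dB.
Output = 1 − 1.53125 = -0.53125 dBV.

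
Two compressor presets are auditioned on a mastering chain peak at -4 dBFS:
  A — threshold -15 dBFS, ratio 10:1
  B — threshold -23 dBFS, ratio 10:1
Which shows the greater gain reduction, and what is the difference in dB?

A: GR = 11 − 11/10 = 9.9 dB.
B: GR = 19 − 19/10 = 17.1 dB.
B reduces 7.2 dB more.

B, by 7.2 dB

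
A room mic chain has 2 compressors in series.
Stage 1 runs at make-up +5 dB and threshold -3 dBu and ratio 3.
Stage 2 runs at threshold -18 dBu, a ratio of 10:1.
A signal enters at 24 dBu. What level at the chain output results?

Stage 1: 27 dB above -3 dBu, reduced 3:1 to 9 dB above → 6 dBu; +5 dB make-up → 11 dBu.
Stage 2: 29 dB above -18 dBu, reduced 10:1 to 2.9 dB above → -15.1 dBu.

-15.1 dBu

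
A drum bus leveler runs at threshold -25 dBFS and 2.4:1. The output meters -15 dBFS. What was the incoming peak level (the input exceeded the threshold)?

-1 dBFS

Post-compression overshoot = -15 − (-25) = 10 dB.
Before 2.4:1 compression the overshoot was 10 × 2.4 = 24 dB, so input = -25 + 24 = -1 dBFS.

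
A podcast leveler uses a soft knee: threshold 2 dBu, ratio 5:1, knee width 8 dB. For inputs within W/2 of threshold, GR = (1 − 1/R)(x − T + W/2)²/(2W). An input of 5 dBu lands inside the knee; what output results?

x − T + W/2 = 5 − 2 + 4 = 7.
GR = (1 − 1/5) × 7² / 16 = 0.8 × 49 / 16 = 2.45 dB.
Output = 5 − 2.45 = 2.55 dBu.

2.55 dBu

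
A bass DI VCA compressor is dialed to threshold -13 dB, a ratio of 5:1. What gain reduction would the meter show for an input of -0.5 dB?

-0.5 dB exceeds the threshold by 12.5 dB.
At 5:1, output sits 12.5/5 = 2.5 dB above threshold.
GR = overshoot in − overshoot out = 12.5 − 2.5 = 10 dB.

10 dB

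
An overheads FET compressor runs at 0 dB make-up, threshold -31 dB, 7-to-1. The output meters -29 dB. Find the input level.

That's 2 dB above the -31 dB threshold.
Input overshoot = R × output overshoot = 14 dB → input = -31 + 14 = -17 dB.

-17 dB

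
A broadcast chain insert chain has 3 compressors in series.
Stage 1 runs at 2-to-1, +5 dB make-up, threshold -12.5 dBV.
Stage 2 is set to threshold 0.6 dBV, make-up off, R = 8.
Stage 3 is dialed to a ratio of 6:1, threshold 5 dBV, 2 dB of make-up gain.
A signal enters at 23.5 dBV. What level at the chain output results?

Stage 1: 36 dB above -12.5 dBV, reduced 2:1 to 18 dB above → 5.5 dBV; +5 dB make-up → 10.5 dBV.
Stage 2: 9.9 dB above 0.6 dBV, reduced 8:1 to 1.2375 dB above → 1.8375 dBV.
Stage 3: 1.8375 dBV is at or below the 5 dBV threshold — no compression; make-up brings it to 3.8375 dBV.

3.8375 dBV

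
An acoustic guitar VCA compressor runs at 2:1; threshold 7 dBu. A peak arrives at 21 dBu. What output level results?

The input is 14 dB above the 7 dBu threshold.
2:1 compression reduces that to 14/2 = 7 dB over.
Output = 7 + 7 = 14 dBu.

14 dBu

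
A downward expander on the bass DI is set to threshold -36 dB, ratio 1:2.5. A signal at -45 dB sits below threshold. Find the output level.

-58.5 dB

Below threshold, a 1:2.5 expander applies gain = (2.5−1)×(T − x) of attenuation.
(2.5−1) × 9 = 13.5 dB, so output = -45 − 13.5 = -58.5 dB.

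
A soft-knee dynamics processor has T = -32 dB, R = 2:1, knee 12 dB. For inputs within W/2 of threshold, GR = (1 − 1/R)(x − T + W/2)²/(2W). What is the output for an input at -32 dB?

x − T + W/2 = -32 − (-32) + 6 = 6.
GR = (1 − 1/2) × 6² / 24 = 0.5 × 36 / 24 = 0.75 dB.
Output = -32 − 0.75 = -32.75 dB.

-32.75 dB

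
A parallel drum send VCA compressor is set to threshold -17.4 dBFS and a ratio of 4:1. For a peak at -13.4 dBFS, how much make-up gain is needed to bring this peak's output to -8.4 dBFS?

Overshoot 4 dB → 4/4 = 1 dB after compression, so the compressed level is -17.4 + 1 = -16.4 dBFS.
Make-up = target − compressed = -8.4 − (-16.4) = 8 dB.

8 dB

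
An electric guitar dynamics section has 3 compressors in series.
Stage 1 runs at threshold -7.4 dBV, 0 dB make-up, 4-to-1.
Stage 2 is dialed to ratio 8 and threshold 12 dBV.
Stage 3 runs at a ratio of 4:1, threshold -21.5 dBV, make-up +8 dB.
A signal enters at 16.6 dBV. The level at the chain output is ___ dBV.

-8.475 dBV

Stage 1: overshoot 24 dB → 24/4 = 6 dB → -1.4 dBV.
Stage 2: -1.4 dBV is at or below the 12 dBV threshold — no compression; output -1.4 dBV.
Stage 3: overshoot 20.1 dB → 20.1/4 = 5.025 dB → -16.475 dBV; +8 dB make-up → -8.475 dBV.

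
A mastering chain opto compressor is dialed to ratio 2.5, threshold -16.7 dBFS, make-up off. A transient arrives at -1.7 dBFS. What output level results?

-10.7 dBFS

The input is 15 dB above the -16.7 dBFS threshold.
At 2.5:1 the overshoot is divided by 2.5, leaving 6 dB above threshold.
That puts the output at -10.7 dBFS.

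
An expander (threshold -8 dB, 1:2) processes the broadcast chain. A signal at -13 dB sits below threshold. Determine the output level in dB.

Below threshold, a 1:2 expander applies gain = (2−1)×(T − x) of attenuation.
(2−1) × 5 = 5 dB, so output = -13 − 5 = -18 dB.

-18 dB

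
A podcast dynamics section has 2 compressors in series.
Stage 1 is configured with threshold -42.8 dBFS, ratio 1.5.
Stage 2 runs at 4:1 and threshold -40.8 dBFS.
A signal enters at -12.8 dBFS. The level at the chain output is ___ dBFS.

-36.3 dBFS

Stage 1: overshoot 30 dB → 30/1.5 = 20 dB → -22.8 dBFS.
Stage 2: -22.8 dBFS is 18 dB over -40.8 dBFS; at 4:1 that becomes 4.5 dB over, giving -36.3 dBFS.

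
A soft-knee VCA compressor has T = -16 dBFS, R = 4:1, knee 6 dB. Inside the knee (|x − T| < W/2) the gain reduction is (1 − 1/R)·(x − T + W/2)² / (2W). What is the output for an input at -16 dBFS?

x − T + W/2 = -16 − (-16) + 3 = 3.
GR = (1 − 1/4) × 3² / 12 = 0.75 × 9 / 12 = 0.5625 dB.
Output = -16 − 0.5625 = -16.5625 dBFS.

-16.5625 dBFS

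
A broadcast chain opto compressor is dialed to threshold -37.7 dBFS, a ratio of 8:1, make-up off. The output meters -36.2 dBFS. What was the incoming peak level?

-25.7 dBFS

The compressed level sits -36.2 − (-37.7) = 1.5 dB over threshold.
Undo the ratio: input overshoot = 1.5 × 8 = 12 dB, giving input = -25.7 dBFS.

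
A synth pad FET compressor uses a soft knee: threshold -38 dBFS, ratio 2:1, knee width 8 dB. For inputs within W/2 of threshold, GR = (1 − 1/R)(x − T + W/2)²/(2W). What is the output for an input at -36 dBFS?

-37.125 dBFS

x − T + W/2 = -36 − (-38) + 4 = 6.
GR = (1 − 1/2) × 6² / 16 = 0.5 × 36 / 16 = 1.125 dB.
Output = -36 − 1.125 = -37.125 dBFS.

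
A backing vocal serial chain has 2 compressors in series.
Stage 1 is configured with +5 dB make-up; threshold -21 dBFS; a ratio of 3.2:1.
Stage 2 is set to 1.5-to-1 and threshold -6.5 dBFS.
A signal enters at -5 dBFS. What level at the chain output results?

-11 dBFS

Stage 1: overshoot 16 dB → 16/3.2 = 5 dB → -16 dBFS; +5 dB make-up → -11 dBFS.
Stage 2: below threshold (-11 ≤ -6.5); passes unchanged; output -11 dBFS.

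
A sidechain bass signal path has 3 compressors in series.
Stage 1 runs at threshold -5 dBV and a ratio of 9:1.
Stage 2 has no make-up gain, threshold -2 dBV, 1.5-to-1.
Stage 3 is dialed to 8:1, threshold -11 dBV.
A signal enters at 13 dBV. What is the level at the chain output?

Stage 1: 13 dBV is 18 dB over -5 dBV; at 9:1 that becomes 2 dB over, giving -3 dBV.
Stage 2: -3 dBV ≤ -2 dBV, so stage 2 doesn't engage; output -3 dBV.
Stage 3: 8 dB above -11 dBV, reduced 8:1 to 1 dB above → -10 dBV.

-10 dBV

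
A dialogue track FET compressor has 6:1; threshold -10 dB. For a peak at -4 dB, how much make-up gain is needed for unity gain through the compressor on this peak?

The peak compresses to -10 + 6/6 = -9 dB.
To reach -4 dB requires -4 − (-9) = 5 dB of make-up.

5 dB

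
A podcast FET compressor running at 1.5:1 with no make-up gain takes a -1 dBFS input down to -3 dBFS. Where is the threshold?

Input is 6 dB above T (since output overshoot × R = input overshoot: (-3 − T)·1.5 = -1 − T gives T = -7 dBFS).
Check: -7 + (-1 − (-7))/1.5 = -7 + 4 = -3 dBFS. ✓

-7 dBFS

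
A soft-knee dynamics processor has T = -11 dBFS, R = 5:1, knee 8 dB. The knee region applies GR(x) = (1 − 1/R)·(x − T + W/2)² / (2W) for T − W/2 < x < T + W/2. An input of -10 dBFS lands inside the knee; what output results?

x − T + W/2 = -10 − (-11) + 4 = 5.
GR = (1 − 1/5) × 5² / 16 = 0.8 × 25 / 16 = 1.25 dB.
Output = -10 − 1.25 = -11.25 dBFS.

-11.25 dBFS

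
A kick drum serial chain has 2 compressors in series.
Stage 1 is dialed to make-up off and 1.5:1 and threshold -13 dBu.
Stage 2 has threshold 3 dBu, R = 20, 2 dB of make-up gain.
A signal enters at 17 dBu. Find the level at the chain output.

Stage 1: 17 dBu is 30 dB over -13 dBu; at 1.5:1 that becomes 20 dB over, giving 7 dBu.
Stage 2: overshoot 4 dB → 4/20 = 0.2 dB → 3.2 dBu; +2 dB make-up → 5.2 dBu.

5.2 dBu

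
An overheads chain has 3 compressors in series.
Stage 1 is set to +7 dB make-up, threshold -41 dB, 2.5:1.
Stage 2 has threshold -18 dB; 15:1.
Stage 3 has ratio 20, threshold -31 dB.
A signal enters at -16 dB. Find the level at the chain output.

Stage 1: 25 dB above -41 dB, reduced 2.5:1 to 10 dB above → -31 dB; +7 dB make-up → -24 dB.
Stage 2: -24 dB ≤ -18 dB, so stage 2 doesn't engage; output -24 dB.
Stage 3: overshoot 7 dB → 7/20 = 0.35 dB → -30.65 dB.

-30.65 dB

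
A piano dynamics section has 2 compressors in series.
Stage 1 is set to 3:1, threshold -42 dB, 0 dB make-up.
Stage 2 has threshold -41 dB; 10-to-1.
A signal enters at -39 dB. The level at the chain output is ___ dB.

-41 dB

Stage 1: 3 dB above -42 dB, reduced 3:1 to 1 dB above → -41 dB.
Stage 2: -41 dB ≤ -41 dB, so stage 2 doesn't engage; output -41 dB.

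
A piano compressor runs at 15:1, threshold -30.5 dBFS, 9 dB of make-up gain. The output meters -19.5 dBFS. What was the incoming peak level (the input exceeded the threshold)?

-0.5 dBFS

Before make-up, the level was -19.5 − 9 = -28.5 dBFS.
The compressed level sits -28.5 − (-30.5) = 2 dB over threshold.
Undo the ratio: input overshoot = 2 × 15 = 30 dB, giving input = -0.5 dBFS.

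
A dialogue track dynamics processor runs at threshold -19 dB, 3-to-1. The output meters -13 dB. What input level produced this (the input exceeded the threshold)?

Post-compression overshoot = -13 − (-19) = 6 dB.
Undo the ratio: input overshoot = 6 × 3 = 18 dB, giving input = -1 dB.

-1 dB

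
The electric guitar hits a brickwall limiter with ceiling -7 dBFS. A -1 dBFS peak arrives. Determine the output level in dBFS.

A brickwall limiter is an ∞:1 compressor: any input above the ceiling is clamped to -7 dBFS.

-7 dBFS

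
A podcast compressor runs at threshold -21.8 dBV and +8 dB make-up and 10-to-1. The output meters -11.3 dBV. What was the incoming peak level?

3.2 dBV

Stripping the +8 dB make-up gives -19.3 dBV at the gain stage.
Post-compression overshoot = -19.3 − (-21.8) = 2.5 dB.
Input overshoot = R × output overshoot = 25 dB → input = -21.8 + 25 = 3.2 dBV.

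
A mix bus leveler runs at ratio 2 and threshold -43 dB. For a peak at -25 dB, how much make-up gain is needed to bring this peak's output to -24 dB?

Without make-up, output = threshold + overshoot/2 = -43 + 9 = -34 dB.
Gap to target: 10 dB.

10 dB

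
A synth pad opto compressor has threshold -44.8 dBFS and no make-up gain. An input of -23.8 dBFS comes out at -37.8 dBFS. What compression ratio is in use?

3:1

Input overshoot = -23.8 − (-44.8) = 21 dB; output overshoot = -37.8 − (-44.8) = 7 dB.
Ratio = 21 / 7 = 3.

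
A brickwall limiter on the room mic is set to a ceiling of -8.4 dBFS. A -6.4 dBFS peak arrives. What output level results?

A brickwall limiter is an ∞:1 compressor: any input above the ceiling is clamped to -8.4 dBFS.

-8.4 dBFS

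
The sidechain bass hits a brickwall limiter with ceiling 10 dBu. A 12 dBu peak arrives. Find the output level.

10 dBu

At ∞:1, everything above 10 dBu is held at the ceiling.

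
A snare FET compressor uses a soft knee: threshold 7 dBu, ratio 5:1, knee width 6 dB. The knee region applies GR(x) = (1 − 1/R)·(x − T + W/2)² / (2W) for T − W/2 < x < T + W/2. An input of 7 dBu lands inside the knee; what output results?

6.4 dBu

x − T + W/2 = 7 − 7 + 3 = 3.
GR = (1 − 1/5) × 3² / 12 = 0.8 × 9 / 12 = 0.6 dB.
Output = 7 − 0.6 = 6.4 dBu.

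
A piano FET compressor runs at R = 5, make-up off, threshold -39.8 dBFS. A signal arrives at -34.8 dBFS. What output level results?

-38.8 dBFS

Overshoot: -34.8 − (-39.8) = 5 dB.
At 5:1 the overshoot is divided by 5, leaving 1 dB above threshold.
Output = -39.8 + 1 = -38.8 dBFS.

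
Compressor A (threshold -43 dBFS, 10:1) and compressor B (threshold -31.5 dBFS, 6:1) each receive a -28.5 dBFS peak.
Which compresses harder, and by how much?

A, by 10.55 dB

A: overshoot 14.5 dB → output overshoot 1.45 dB → GR 13.05 dB.
B: overshoot 3 dB → output overshoot 0.5 dB → GR 2.5 dB.
Difference: 10.55 dB in favour of A.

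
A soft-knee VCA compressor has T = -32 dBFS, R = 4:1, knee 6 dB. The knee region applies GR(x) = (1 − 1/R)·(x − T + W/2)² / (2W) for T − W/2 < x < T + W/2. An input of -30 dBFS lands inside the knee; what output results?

x − T + W/2 = -30 − (-32) + 3 = 5.
GR = (1 − 1/4) × 5² / 12 = 0.75 × 25 / 12 = 1.5625 dB.
Output = -30 − 1.5625 = -31.5625 dBFS.

-31.5625 dBFS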